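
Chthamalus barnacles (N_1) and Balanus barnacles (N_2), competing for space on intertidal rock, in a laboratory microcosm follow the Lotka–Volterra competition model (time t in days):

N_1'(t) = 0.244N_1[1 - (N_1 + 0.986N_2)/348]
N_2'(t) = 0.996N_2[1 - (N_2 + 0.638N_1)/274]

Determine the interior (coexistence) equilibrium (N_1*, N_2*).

Setting both brackets to zero gives the nullclines N_1 + 0.986N_2 = 348 and 0.638N_1 + N_2 = 274.
Substituting N_2 = 274 - 0.638N_1 into the first: N_1(1 - 0.986·0.638) = 348 - 0.986·274.
So N_1* = 77.8/0.371 = 210, and then N_2* = 274 - 0.638·210 = 140.

N_1* ≈ 210, N_2* ≈ 140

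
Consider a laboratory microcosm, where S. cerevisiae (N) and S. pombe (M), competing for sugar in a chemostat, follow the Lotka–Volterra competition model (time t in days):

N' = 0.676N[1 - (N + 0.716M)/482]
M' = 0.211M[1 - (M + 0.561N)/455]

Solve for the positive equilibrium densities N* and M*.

N* ≈ 261, M* ≈ 309

Setting both brackets to zero gives the nullclines N + 0.716M = 482 and 0.561N + M = 455.
Substituting M = 455 - 0.561N into the first: N(1 - 0.716·0.561) = 482 - 0.716·455.
So N* = 156/0.598 = 261, and then M* = 455 - 0.561·261 = 309.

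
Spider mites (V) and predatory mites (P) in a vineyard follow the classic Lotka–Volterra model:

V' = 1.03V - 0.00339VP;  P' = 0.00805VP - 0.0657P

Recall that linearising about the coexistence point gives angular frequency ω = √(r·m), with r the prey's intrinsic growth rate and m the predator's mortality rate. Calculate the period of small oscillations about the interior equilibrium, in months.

Here r = 1.03 and m = 0.0657, so r·m = 0.0677.
ω = √0.0677 = 0.26 per month, hence T = 2π/ω ≈ 24.2 months.

T ≈ 24.2 months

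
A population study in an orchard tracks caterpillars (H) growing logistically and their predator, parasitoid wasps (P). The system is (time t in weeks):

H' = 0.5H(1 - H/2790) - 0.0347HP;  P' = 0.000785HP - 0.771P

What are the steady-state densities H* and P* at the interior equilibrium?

H* ≈ 982, P* ≈ 9.34

From dP/dt = 0 with P > 0: 0.000785H* = 0.771, so H* = 982.
Substitute into dH/dt = 0: 0.5(1 - 982/2790) = 0.0347P*.
The bracket is 0.648, giving P* = 0.324/0.0347 = 9.34.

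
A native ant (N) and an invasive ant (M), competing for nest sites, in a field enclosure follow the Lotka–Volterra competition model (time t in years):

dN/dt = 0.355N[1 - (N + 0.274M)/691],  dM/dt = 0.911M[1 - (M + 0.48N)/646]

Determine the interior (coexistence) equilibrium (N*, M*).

Setting both brackets to zero gives the nullclines N + 0.274M = 691 and 0.48N + M = 646.
Substituting M = 646 - 0.48N into the first: N(1 - 0.274·0.48) = 691 - 0.274·646.
So N* = 514/0.868 = 592, and then M* = 646 - 0.48·592 = 362.

N* ≈ 592, M* ≈ 362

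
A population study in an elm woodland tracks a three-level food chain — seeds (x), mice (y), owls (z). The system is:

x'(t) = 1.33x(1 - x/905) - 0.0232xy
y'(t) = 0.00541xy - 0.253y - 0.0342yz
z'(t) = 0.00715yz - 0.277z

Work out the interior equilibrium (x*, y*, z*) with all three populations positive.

x* ≈ 293, y* ≈ 38.7, z* ≈ 39

From dz/dt = 0: 0.00715y* = 0.277, so y* = 38.7.
From dx/dt = 0: 1.33(1 - x*/905) = 0.0232·38.7, giving x* = 905·(1 - 0.676) = 293.
From dy/dt = 0: 0.00541·293 - 0.253 = 0.0342z*, so z* = 1.33/0.0342 = 39.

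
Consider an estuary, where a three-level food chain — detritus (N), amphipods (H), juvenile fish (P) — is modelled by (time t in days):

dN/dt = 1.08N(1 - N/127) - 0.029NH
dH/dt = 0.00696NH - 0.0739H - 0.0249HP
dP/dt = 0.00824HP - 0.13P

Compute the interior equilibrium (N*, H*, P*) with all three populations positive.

N* ≈ 73.2, H* ≈ 15.8, P* ≈ 17.5

From dP/dt = 0: 0.00824H* = 0.13, so H* = 15.8.
From dN/dt = 0: 1.08(1 - N*/127) = 0.029·15.8, giving N* = 127·(1 - 0.424) = 73.2.
From dH/dt = 0: 0.00696·73.2 - 0.0739 = 0.0249P*, so P* = 0.436/0.0249 = 17.5.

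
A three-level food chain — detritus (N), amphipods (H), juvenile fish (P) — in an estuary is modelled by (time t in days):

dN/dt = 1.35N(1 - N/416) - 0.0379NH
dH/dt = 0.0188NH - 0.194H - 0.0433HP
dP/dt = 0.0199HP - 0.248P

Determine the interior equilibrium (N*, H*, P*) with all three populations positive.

N* ≈ 270, H* ≈ 12.5, P* ≈ 113

From dP/dt = 0: 0.0199H* = 0.248, so H* = 12.5.
From dN/dt = 0: 1.35(1 - N*/416) = 0.0379·12.5, giving N* = 416·(1 - 0.35) = 270.
From dH/dt = 0: 0.0188·270 - 0.194 = 0.0433P*, so P* = 4.89/0.0433 = 113.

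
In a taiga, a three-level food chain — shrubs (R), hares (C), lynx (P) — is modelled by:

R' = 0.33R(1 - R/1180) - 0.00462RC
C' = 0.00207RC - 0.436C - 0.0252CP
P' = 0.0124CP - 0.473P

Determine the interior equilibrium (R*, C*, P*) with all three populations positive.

R* ≈ 550, C* ≈ 38.1, P* ≈ 27.9

From dP/dt = 0: 0.0124C* = 0.473, so C* = 38.1.
From dR/dt = 0: 0.33(1 - R*/1180) = 0.00462·38.1, giving R* = 1180·(1 - 0.534) = 550.
From dC/dt = 0: 0.00207·550 - 0.436 = 0.0252P*, so P* = 0.702/0.0252 = 27.9.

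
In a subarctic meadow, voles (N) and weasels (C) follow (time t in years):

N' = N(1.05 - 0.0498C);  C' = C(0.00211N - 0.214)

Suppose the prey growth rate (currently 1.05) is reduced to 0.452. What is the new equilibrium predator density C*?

C* ≈ 9.08

At the interior fixed point, setting dN/dt = 0 with N > 0 fixes C* = (prey growth rate)/(NC coefficient) — independent of the other coefficients.
With the change, C* = 0.452/0.0498 = 9.08; it falls from 21.1.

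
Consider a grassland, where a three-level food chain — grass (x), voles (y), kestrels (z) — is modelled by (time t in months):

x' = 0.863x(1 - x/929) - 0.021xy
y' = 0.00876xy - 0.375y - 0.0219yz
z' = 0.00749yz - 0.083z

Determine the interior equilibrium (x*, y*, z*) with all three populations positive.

From dz/dt = 0: 0.00749y* = 0.083, so y* = 11.1.
From dx/dt = 0: 0.863(1 - x*/929) = 0.021·11.1, giving x* = 929·(1 - 0.27) = 678.
From dy/dt = 0: 0.00876·678 - 0.375 = 0.0219z*, so z* = 5.57/0.0219 = 254.

x* ≈ 678, y* ≈ 11.1, z* ≈ 254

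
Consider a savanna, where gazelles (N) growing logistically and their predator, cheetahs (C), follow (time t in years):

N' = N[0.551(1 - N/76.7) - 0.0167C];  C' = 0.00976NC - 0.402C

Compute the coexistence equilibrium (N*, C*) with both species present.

N* ≈ 41.2, C* ≈ 15.3

From dC/dt = 0 with C > 0: 0.00976N* = 0.402, so N* = 41.2.
Substitute into dN/dt = 0: 0.551(1 - 41.2/76.7) = 0.0167C*.
The bracket is 0.463, giving C* = 0.255/0.0167 = 15.3.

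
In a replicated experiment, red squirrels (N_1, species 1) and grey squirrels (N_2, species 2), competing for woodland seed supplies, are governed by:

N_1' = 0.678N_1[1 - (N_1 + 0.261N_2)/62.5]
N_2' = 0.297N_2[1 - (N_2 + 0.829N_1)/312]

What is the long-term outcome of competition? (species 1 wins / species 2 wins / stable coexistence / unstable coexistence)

Compare the nullcline intercepts: K1/α12 = 62.5/0.261 = 239 < K2 = 312; K2/α21 = 312/0.829 = 376 > K1 = 62.5.
Since the inequalities point opposite ways, species 2 can invade but species 1 cannot.

species 2 excludes species 1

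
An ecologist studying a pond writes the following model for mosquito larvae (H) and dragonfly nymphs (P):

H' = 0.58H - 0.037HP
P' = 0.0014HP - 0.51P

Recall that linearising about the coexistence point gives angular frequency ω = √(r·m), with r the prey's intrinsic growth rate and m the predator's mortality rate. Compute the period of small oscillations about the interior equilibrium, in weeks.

Here r = 0.58 and m = 0.51, so r·m = 0.296.
ω = √0.296 = 0.544 per week, hence T = 2π/ω ≈ 11.6 weeks.

T ≈ 11.6 weeks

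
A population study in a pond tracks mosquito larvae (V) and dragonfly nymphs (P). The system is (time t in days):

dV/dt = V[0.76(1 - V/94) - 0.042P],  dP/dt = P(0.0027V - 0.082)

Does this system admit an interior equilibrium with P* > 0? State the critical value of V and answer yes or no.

Threshold V = 30.4; K > 30.4, so yes, the predator persists.

The predator equation gives dP/dt > 0 only when V > 0.082/0.0027 = 30.4.
Without the predator, V → K = 94. Since 94 > 30.4, the predator can invade and persist.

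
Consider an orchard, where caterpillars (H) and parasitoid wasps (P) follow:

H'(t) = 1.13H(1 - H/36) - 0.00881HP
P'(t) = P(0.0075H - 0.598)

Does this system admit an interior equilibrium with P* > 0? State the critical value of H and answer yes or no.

Threshold H = 79.7; K < 79.7, so no, the predator goes extinct.

The predator equation gives dP/dt > 0 only when H > 0.598/0.0075 = 79.7.
Without the predator, H → K = 36. Since 36 < 79.7, the predator cannot invade.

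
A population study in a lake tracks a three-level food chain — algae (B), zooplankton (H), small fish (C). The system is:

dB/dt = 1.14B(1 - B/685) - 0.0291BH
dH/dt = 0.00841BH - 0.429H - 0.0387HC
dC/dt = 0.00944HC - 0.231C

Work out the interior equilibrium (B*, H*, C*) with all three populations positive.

B* ≈ 257, H* ≈ 24.5, C* ≈ 44.8

From dC/dt = 0: 0.00944H* = 0.231, so H* = 24.5.
From dB/dt = 0: 1.14(1 - B*/685) = 0.0291·24.5, giving B* = 685·(1 - 0.625) = 257.
From dH/dt = 0: 0.00841·257 - 0.429 = 0.0387C*, so C* = 1.73/0.0387 = 44.8.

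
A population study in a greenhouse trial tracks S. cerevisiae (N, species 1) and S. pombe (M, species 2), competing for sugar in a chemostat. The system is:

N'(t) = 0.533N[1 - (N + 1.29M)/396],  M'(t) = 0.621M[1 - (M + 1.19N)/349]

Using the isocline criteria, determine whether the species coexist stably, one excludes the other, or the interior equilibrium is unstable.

Compare the nullcline intercepts: K1/α12 = 396/1.29 = 307 < K2 = 349; K2/α21 = 349/1.19 = 293 < K1 = 396.
Since both are reversed, neither can invade when rare; the interior point is a saddle.

unstable coexistence (outcome depends on initial conditions)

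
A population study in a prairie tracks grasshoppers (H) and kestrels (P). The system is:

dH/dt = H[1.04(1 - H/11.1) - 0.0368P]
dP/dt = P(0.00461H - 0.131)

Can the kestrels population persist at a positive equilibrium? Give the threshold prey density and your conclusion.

The predator equation gives dP/dt > 0 only when H > 0.131/0.00461 = 28.4.
Without the predator, H → K = 11.1. Since 11.1 < 28.4, the predator cannot invade.

Threshold H = 28.4; K < 28.4, so no, the predator goes extinct.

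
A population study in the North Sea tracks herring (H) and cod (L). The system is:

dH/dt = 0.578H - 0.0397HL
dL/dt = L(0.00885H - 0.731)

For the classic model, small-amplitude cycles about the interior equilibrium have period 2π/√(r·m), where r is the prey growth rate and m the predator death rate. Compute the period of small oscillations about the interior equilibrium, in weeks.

T ≈ 9.67 weeks

Here r = 0.578 and m = 0.731, so r·m = 0.423.
ω = √0.423 = 0.65 per week, hence T = 2π/ω ≈ 9.67 weeks.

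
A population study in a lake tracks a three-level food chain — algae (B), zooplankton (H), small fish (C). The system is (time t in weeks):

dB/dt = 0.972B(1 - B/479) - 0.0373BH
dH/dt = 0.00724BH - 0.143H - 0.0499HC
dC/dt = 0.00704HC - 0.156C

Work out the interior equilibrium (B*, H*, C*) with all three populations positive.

From dC/dt = 0: 0.00704H* = 0.156, so H* = 22.2.
From dB/dt = 0: 0.972(1 - B*/479) = 0.0373·22.2, giving B* = 479·(1 - 0.85) = 71.7.
From dH/dt = 0: 0.00724·71.7 - 0.143 = 0.0499C*, so C* = 0.376/0.0499 = 7.54.

B* ≈ 71.7, H* ≈ 22.2, C* ≈ 7.54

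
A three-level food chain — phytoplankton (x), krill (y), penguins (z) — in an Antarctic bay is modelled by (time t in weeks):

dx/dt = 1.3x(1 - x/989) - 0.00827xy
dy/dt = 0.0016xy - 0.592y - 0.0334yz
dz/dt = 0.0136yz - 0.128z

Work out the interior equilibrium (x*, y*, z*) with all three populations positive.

x* ≈ 930, y* ≈ 9.41, z* ≈ 26.8

From dz/dt = 0: 0.0136y* = 0.128, so y* = 9.41.
From dx/dt = 0: 1.3(1 - x*/989) = 0.00827·9.41, giving x* = 989·(1 - 0.0599) = 930.
From dy/dt = 0: 0.0016·930 - 0.592 = 0.0334z*, so z* = 0.896/0.0334 = 26.8.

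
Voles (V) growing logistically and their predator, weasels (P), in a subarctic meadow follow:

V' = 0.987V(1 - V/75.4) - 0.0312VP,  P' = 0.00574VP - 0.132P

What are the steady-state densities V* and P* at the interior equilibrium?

From dP/dt = 0 with P > 0: 0.00574V* = 0.132, so V* = 23.
Substitute into dV/dt = 0: 0.987(1 - 23/75.4) = 0.0312P*.
The bracket is 0.695, giving P* = 0.686/0.0312 = 22.

V* ≈ 23, P* ≈ 22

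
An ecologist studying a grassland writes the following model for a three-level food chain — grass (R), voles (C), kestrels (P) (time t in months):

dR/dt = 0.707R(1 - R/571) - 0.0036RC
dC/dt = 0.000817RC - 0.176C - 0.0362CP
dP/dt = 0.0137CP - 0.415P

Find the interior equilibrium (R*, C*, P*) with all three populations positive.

R* ≈ 483, C* ≈ 30.3, P* ≈ 6.04

From dP/dt = 0: 0.0137C* = 0.415, so C* = 30.3.
From dR/dt = 0: 0.707(1 - R*/571) = 0.0036·30.3, giving R* = 571·(1 - 0.154) = 483.
From dC/dt = 0: 0.000817·483 - 0.176 = 0.0362P*, so P* = 0.219/0.0362 = 6.04.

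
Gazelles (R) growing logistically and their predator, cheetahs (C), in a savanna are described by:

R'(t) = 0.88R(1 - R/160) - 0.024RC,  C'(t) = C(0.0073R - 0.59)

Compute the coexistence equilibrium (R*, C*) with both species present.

R* ≈ 80.8, C* ≈ 18.1

From dC/dt = 0 with C > 0: 0.0073R* = 0.59, so R* = 80.8.
Substitute into dR/dt = 0: 0.88(1 - 80.8/160) = 0.024C*.
The bracket is 0.495, giving C* = 0.435/0.024 = 18.1.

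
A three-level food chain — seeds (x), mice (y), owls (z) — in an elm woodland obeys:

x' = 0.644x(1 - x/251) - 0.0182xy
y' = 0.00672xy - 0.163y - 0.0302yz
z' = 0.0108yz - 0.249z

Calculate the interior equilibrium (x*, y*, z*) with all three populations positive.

From dz/dt = 0: 0.0108y* = 0.249, so y* = 23.1.
From dx/dt = 0: 0.644(1 - x*/251) = 0.0182·23.1, giving x* = 251·(1 - 0.652) = 87.5.
From dy/dt = 0: 0.00672·87.5 - 0.163 = 0.0302z*, so z* = 0.425/0.0302 = 14.1.

x* ≈ 87.5, y* ≈ 23.1, z* ≈ 14.1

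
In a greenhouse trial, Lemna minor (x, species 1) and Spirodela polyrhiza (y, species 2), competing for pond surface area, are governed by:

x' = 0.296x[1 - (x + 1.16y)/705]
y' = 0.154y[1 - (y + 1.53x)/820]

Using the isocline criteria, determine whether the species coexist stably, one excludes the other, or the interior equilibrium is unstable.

unstable coexistence (outcome depends on initial conditions)

Compare the nullcline intercepts: K1/α12 = 705/1.16 = 608 < K2 = 820; K2/α21 = 820/1.53 = 536 < K1 = 705.
Since both are reversed, neither can invade when rare; the interior point is a saddle.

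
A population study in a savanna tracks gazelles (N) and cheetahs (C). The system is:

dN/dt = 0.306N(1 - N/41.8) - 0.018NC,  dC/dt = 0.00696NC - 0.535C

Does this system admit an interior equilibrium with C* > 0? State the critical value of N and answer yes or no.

Threshold N = 76.9; K < 76.9, so no, the predator goes extinct.

The predator equation gives dC/dt > 0 only when N > 0.535/0.00696 = 76.9.
Without the predator, N → K = 41.8. Since 41.8 < 76.9, the predator cannot invade.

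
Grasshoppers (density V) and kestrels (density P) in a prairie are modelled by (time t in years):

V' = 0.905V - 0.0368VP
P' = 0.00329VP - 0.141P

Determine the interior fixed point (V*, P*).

Set dP/dt = 0 with P > 0: 0.00329V - 0.141 = 0, so V* = 0.141/0.00329 = 42.9.
Set dV/dt = 0 with V > 0: 0.905 - 0.0368P = 0, so P* = 0.905/0.0368 = 24.6.

V* ≈ 42.9, P* ≈ 24.6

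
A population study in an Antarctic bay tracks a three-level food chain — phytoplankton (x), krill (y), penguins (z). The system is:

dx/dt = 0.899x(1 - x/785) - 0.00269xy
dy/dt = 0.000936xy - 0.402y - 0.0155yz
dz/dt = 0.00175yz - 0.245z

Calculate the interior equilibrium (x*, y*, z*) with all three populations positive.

x* ≈ 456, y* ≈ 140, z* ≈ 1.61

From dz/dt = 0: 0.00175y* = 0.245, so y* = 140.
From dx/dt = 0: 0.899(1 - x*/785) = 0.00269·140, giving x* = 785·(1 - 0.419) = 456.
From dy/dt = 0: 0.000936·456 - 0.402 = 0.0155z*, so z* = 0.025/0.0155 = 1.61.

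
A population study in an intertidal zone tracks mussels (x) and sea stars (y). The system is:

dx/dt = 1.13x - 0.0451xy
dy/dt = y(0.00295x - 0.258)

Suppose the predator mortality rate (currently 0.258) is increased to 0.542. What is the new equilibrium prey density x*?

x* ≈ 184

At the interior fixed point, setting dy/dt = 0 with y > 0 fixes x* = (predator death rate)/(xy coefficient) — independent of the other coefficients.
With the change, x* = 0.542/0.00295 = 184; it rises from 87.5.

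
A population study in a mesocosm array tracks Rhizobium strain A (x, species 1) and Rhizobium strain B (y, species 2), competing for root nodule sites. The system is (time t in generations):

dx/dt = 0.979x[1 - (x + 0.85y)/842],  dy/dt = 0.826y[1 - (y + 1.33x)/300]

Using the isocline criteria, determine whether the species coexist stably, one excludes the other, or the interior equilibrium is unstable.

species 1 excludes species 2

Compare the nullcline intercepts: K1/α12 = 842/0.85 = 991 > K2 = 300; K2/α21 = 300/1.33 = 226 < K1 = 842.
Since the inequalities point opposite ways, species 1 can invade but species 2 cannot.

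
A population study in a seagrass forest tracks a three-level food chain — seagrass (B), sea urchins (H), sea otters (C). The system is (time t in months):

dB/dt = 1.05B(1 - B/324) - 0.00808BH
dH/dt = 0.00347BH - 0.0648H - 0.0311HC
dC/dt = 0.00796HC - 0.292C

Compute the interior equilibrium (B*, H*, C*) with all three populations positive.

From dC/dt = 0: 0.00796H* = 0.292, so H* = 36.7.
From dB/dt = 0: 1.05(1 - B*/324) = 0.00808·36.7, giving B* = 324·(1 - 0.282) = 233.
From dH/dt = 0: 0.00347·233 - 0.0648 = 0.0311C*, so C* = 0.742/0.0311 = 23.9.

B* ≈ 233, H* ≈ 36.7, C* ≈ 23.9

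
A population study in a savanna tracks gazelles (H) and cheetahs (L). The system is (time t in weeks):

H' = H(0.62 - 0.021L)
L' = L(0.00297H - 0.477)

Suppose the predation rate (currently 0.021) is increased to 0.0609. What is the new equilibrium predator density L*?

At the interior fixed point, setting dH/dt = 0 with H > 0 fixes L* = (prey growth rate)/(HL coefficient) — independent of the other coefficients.
With the change, L* = 0.62/0.0609 = 10.2; it falls from 29.5.

L* ≈ 10.2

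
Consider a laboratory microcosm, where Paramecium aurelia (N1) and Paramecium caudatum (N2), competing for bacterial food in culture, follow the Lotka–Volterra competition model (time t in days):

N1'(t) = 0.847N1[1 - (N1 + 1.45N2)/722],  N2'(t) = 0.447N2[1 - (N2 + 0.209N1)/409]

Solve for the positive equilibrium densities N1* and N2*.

Setting both brackets to zero gives the nullclines N1 + 1.45N2 = 722 and 0.209N1 + N2 = 409.
Substituting N2 = 409 - 0.209N1 into the first: N1(1 - 1.45·0.209) = 722 - 1.45·409.
So N1* = 129/0.697 = 185, and then N2* = 409 - 0.209·185 = 370.

N1* ≈ 185, N2* ≈ 370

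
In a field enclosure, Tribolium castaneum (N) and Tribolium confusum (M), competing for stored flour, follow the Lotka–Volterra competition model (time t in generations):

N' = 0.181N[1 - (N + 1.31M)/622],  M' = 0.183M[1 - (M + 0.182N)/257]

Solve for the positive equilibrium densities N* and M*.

Setting both brackets to zero gives the nullclines N + 1.31M = 622 and 0.182N + M = 257.
Substituting M = 257 - 0.182N into the first: N(1 - 1.31·0.182) = 622 - 1.31·257.
So N* = 285/0.762 = 375, and then M* = 257 - 0.182·375 = 189.

N* ≈ 375, M* ≈ 189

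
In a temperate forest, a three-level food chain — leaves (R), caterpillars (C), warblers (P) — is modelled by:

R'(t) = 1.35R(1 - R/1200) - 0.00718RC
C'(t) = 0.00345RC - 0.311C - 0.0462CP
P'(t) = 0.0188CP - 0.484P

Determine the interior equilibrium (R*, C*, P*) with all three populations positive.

From dP/dt = 0: 0.0188C* = 0.484, so C* = 25.7.
From dR/dt = 0: 1.35(1 - R*/1200) = 0.00718·25.7, giving R* = 1200·(1 - 0.137) = 1040.
From dC/dt = 0: 0.00345·1040 - 0.311 = 0.0462P*, so P* = 3.26/0.0462 = 70.6.

R* ≈ 1040, C* ≈ 25.7, P* ≈ 70.6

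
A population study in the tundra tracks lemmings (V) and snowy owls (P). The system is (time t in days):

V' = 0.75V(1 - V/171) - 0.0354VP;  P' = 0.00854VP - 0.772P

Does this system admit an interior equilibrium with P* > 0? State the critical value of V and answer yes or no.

Threshold V = 90.4; K > 90.4, so yes, the predator persists.

The predator equation gives dP/dt > 0 only when V > 0.772/0.00854 = 90.4.
Without the predator, V → K = 171. Since 171 > 90.4, the predator can invade and persist.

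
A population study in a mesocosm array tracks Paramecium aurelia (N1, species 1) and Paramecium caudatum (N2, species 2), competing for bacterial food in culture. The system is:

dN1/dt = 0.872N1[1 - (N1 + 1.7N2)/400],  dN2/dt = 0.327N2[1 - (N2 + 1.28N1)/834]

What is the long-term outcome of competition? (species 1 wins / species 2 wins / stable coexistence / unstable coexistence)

species 2 excludes species 1

Compare the nullcline intercepts: K1/α12 = 400/1.7 = 235 < K2 = 834; K2/α21 = 834/1.28 = 652 > K1 = 400.
Since the inequalities point opposite ways, species 2 can invade but species 1 cannot.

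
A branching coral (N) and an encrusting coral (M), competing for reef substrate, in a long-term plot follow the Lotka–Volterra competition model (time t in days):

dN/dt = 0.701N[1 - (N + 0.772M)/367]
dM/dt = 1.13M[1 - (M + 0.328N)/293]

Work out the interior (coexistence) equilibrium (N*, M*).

N* ≈ 189, M* ≈ 231

Setting both brackets to zero gives the nullclines N + 0.772M = 367 and 0.328N + M = 293.
Substituting M = 293 - 0.328N into the first: N(1 - 0.772·0.328) = 367 - 0.772·293.
So N* = 141/0.747 = 189, and then M* = 293 - 0.328·189 = 231.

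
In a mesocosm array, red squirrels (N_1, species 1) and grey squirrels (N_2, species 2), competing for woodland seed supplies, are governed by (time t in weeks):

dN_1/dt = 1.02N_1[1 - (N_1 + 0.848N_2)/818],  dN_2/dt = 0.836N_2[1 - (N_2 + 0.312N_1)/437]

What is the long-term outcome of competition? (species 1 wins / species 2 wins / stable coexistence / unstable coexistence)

Compare the nullcline intercepts: K1/α12 = 818/0.848 = 965 > K2 = 437; K2/α21 = 437/0.312 = 1400 > K1 = 818.
Since both inequalities hold, each species can invade when rare, so the interior equilibrium is stable.

stable coexistence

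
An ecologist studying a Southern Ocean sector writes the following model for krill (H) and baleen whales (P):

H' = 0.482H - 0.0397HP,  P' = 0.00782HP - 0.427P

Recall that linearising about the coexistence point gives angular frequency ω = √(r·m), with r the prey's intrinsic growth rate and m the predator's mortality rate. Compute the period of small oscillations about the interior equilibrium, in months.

T ≈ 13.8 months

Here r = 0.482 and m = 0.427, so r·m = 0.206.
ω = √0.206 = 0.454 per month, hence T = 2π/ω ≈ 13.8 months.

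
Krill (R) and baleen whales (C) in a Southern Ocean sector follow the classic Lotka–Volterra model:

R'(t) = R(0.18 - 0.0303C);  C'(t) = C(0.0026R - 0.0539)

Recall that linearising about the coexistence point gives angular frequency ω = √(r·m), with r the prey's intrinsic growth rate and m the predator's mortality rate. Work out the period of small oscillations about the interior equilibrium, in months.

Here r = 0.18 and m = 0.0539, so r·m = 0.0097.
ω = √0.0097 = 0.0985 per month, hence T = 2π/ω ≈ 63.8 months.

T ≈ 63.8 months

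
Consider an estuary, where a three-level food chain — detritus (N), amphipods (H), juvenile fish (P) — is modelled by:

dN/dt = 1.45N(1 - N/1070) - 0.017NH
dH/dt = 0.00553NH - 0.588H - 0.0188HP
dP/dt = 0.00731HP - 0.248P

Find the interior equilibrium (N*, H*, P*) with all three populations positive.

N* ≈ 644, H* ≈ 33.9, P* ≈ 158

From dP/dt = 0: 0.00731H* = 0.248, so H* = 33.9.
From dN/dt = 0: 1.45(1 - N*/1070) = 0.017·33.9, giving N* = 1070·(1 - 0.398) = 644.
From dH/dt = 0: 0.00553·644 - 0.588 = 0.0188P*, so P* = 2.98/0.0188 = 158.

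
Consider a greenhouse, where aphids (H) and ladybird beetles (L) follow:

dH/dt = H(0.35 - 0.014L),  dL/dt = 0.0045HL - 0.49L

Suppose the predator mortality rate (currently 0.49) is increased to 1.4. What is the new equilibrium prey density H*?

At the interior fixed point, setting dL/dt = 0 with L > 0 fixes H* = (predator death rate)/(HL coefficient) — independent of the other coefficients.
With the change, H* = 1.4/0.0045 = 311; it rises from 109.

H* ≈ 311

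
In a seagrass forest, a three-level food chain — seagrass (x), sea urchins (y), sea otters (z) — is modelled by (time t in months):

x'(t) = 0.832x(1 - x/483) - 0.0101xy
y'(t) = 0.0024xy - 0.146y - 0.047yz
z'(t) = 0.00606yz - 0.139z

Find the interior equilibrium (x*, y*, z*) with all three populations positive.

From dz/dt = 0: 0.00606y* = 0.139, so y* = 22.9.
From dx/dt = 0: 0.832(1 - x*/483) = 0.0101·22.9, giving x* = 483·(1 - 0.278) = 349.
From dy/dt = 0: 0.0024·349 - 0.146 = 0.047z*, so z* = 0.69/0.047 = 14.7.

x* ≈ 349, y* ≈ 22.9, z* ≈ 14.7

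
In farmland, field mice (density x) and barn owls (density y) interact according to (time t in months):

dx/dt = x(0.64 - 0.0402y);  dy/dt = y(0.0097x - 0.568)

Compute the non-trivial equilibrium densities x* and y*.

Set dy/dt = 0 with y > 0: 0.0097x - 0.568 = 0, so x* = 0.568/0.0097 = 58.6.
Set dx/dt = 0 with x > 0: 0.64 - 0.0402y = 0, so y* = 0.64/0.0402 = 15.9.

x* ≈ 58.6, y* ≈ 15.9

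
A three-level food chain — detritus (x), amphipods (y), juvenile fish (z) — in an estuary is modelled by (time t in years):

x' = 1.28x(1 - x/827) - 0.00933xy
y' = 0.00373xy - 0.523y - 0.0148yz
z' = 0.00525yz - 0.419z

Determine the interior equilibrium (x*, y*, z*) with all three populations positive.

From dz/dt = 0: 0.00525y* = 0.419, so y* = 79.8.
From dx/dt = 0: 1.28(1 - x*/827) = 0.00933·79.8, giving x* = 827·(1 - 0.582) = 346.
From dy/dt = 0: 0.00373·346 - 0.523 = 0.0148z*, so z* = 0.767/0.0148 = 51.8.

x* ≈ 346, y* ≈ 79.8, z* ≈ 51.8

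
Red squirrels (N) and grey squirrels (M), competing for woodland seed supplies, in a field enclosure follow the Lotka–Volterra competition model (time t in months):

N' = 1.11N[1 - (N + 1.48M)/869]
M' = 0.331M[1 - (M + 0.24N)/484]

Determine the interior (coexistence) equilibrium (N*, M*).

Setting both brackets to zero gives the nullclines N + 1.48M = 869 and 0.24N + M = 484.
Substituting M = 484 - 0.24N into the first: N(1 - 1.48·0.24) = 869 - 1.48·484.
So N* = 153/0.645 = 237, and then M* = 484 - 0.24·237 = 427.

N* ≈ 237, M* ≈ 427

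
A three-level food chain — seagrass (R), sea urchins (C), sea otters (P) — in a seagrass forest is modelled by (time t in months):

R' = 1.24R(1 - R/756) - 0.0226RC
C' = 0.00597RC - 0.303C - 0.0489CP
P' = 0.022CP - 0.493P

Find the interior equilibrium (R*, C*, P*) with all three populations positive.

From dP/dt = 0: 0.022C* = 0.493, so C* = 22.4.
From dR/dt = 0: 1.24(1 - R*/756) = 0.0226·22.4, giving R* = 756·(1 - 0.408) = 447.
From dC/dt = 0: 0.00597·447 - 0.303 = 0.0489P*, so P* = 2.37/0.0489 = 48.4.

R* ≈ 447, C* ≈ 22.4, P* ≈ 48.4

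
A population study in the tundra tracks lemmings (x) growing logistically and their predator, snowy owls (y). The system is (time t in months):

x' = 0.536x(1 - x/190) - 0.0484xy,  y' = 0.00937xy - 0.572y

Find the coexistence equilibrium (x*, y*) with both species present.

From dy/dt = 0 with y > 0: 0.00937x* = 0.572, so x* = 61.
Substitute into dx/dt = 0: 0.536(1 - 61/190) = 0.0484y*.
The bracket is 0.679, giving y* = 0.364/0.0484 = 7.52.

x* ≈ 61, y* ≈ 7.52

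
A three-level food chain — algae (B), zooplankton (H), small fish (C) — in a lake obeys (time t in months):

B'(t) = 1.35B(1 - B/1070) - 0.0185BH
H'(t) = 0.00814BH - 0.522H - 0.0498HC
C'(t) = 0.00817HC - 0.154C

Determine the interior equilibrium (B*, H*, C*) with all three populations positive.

B* ≈ 794, H* ≈ 18.8, C* ≈ 119

From dC/dt = 0: 0.00817H* = 0.154, so H* = 18.8.
From dB/dt = 0: 1.35(1 - B*/1070) = 0.0185·18.8, giving B* = 1070·(1 - 0.258) = 794.
From dH/dt = 0: 0.00814·794 - 0.522 = 0.0498C*, so C* = 5.94/0.0498 = 119.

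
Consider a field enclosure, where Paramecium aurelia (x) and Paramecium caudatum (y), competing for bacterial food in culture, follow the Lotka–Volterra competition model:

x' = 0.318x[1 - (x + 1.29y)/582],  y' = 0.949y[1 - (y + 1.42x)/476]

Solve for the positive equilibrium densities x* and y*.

x* ≈ 38.5, y* ≈ 421

Setting both brackets to zero gives the nullclines x + 1.29y = 582 and 1.42x + y = 476.
Substituting y = 476 - 1.42x into the first: x(1 - 1.29·1.42) = 582 - 1.29·476.
So x* = -32/-0.832 = 38.5, and then y* = 476 - 1.42·38.5 = 421.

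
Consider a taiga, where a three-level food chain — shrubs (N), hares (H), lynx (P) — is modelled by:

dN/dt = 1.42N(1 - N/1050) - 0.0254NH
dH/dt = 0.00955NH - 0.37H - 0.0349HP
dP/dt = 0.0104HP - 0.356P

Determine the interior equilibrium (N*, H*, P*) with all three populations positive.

From dP/dt = 0: 0.0104H* = 0.356, so H* = 34.2.
From dN/dt = 0: 1.42(1 - N*/1050) = 0.0254·34.2, giving N* = 1050·(1 - 0.612) = 407.
From dH/dt = 0: 0.00955·407 - 0.37 = 0.0349P*, so P* = 3.52/0.0349 = 101.

N* ≈ 407, H* ≈ 34.2, P* ≈ 101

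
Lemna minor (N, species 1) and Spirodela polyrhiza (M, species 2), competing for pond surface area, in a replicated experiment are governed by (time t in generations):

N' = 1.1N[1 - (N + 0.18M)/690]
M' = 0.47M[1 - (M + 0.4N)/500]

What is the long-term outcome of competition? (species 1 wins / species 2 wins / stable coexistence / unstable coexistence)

Compare the nullcline intercepts: K1/α12 = 690/0.18 = 3830 > K2 = 500; K2/α21 = 500/0.4 = 1250 > K1 = 690.
Since both inequalities hold, each species can invade when rare, so the interior equilibrium is stable.

stable coexistence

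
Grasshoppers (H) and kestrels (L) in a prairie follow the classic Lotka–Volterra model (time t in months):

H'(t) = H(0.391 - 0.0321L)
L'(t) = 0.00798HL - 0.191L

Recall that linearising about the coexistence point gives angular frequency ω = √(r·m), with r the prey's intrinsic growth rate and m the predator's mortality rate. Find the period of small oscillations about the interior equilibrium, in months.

Here r = 0.391 and m = 0.191, so r·m = 0.0747.
ω = √0.0747 = 0.273 per month, hence T = 2π/ω ≈ 23 months.

T ≈ 23 months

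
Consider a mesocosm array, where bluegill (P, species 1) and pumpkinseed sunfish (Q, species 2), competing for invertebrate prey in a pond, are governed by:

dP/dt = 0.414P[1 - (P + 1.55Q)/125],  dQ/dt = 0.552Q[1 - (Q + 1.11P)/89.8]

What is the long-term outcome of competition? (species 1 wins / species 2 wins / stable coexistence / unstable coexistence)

Compare the nullcline intercepts: K1/α12 = 125/1.55 = 80.6 < K2 = 89.8; K2/α21 = 89.8/1.11 = 80.9 < K1 = 125.
Since both are reversed, neither can invade when rare; the interior point is a saddle.

unstable coexistence (outcome depends on initial conditions)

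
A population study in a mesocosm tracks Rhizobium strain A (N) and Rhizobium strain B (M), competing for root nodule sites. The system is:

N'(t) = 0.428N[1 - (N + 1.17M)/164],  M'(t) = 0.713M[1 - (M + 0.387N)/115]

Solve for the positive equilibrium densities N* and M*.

Setting both brackets to zero gives the nullclines N + 1.17M = 164 and 0.387N + M = 115.
Substituting M = 115 - 0.387N into the first: N(1 - 1.17·0.387) = 164 - 1.17·115.
So N* = 29.5/0.547 = 53.8, and then M* = 115 - 0.387·53.8 = 94.2.

N* ≈ 53.8, M* ≈ 94.2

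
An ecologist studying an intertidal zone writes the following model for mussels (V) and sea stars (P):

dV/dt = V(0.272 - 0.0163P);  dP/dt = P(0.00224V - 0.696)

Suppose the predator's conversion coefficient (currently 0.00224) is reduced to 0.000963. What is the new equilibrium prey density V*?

V* ≈ 723

At the interior fixed point, setting dP/dt = 0 with P > 0 fixes V* = (predator death rate)/(VP coefficient) — independent of the other coefficients.
With the change, V* = 0.696/0.000963 = 723; it rises from 311.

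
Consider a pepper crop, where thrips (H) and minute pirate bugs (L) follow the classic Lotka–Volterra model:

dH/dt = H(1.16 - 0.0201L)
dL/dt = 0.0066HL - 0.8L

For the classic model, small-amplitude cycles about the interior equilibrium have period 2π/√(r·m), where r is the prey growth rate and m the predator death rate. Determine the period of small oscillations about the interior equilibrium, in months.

Here r = 1.16 and m = 0.8, so r·m = 0.928.
ω = √0.928 = 0.963 per month, hence T = 2π/ω ≈ 6.52 months.

T ≈ 6.52 months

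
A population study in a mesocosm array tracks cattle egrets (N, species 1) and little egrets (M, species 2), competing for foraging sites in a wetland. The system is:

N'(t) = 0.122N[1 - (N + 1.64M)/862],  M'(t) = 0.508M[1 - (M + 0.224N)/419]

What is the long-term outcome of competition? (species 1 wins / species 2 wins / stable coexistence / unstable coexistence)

Compare the nullcline intercepts: K1/α12 = 862/1.64 = 526 > K2 = 419; K2/α21 = 419/0.224 = 1870 > K1 = 862.
Since both inequalities hold, each species can invade when rare, so the interior equilibrium is stable.

stable coexistence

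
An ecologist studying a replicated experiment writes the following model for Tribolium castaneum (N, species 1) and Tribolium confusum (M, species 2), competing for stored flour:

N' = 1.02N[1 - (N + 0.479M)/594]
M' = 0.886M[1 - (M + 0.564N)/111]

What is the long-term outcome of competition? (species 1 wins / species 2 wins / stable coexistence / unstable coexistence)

Compare the nullcline intercepts: K1/α12 = 594/0.479 = 1240 > K2 = 111; K2/α21 = 111/0.564 = 197 < K1 = 594.
Since the inequalities point opposite ways, species 1 can invade but species 2 cannot.

species 1 excludes species 2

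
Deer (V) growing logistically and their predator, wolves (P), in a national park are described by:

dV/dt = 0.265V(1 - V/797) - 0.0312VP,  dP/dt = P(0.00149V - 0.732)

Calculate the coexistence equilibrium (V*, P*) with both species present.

V* ≈ 491, P* ≈ 3.26

From dP/dt = 0 with P > 0: 0.00149V* = 0.732, so V* = 491.
Substitute into dV/dt = 0: 0.265(1 - 491/797) = 0.0312P*.
The bracket is 0.384, giving P* = 0.102/0.0312 = 3.26.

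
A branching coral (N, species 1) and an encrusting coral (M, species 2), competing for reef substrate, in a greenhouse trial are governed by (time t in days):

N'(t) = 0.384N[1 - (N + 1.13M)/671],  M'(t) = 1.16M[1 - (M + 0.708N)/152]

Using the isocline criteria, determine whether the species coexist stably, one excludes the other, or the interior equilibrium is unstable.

Compare the nullcline intercepts: K1/α12 = 671/1.13 = 594 > K2 = 152; K2/α21 = 152/0.708 = 215 < K1 = 671.
Since the inequalities point opposite ways, species 1 can invade but species 2 cannot.

species 1 excludes species 2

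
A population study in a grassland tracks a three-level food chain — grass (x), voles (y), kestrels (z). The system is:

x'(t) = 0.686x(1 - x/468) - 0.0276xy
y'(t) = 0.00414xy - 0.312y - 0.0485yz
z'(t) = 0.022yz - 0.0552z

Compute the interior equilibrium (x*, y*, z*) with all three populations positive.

From dz/dt = 0: 0.022y* = 0.0552, so y* = 2.51.
From dx/dt = 0: 0.686(1 - x*/468) = 0.0276·2.51, giving x* = 468·(1 - 0.101) = 421.
From dy/dt = 0: 0.00414·421 - 0.312 = 0.0485z*, so z* = 1.43/0.0485 = 29.5.

x* ≈ 421, y* ≈ 2.51, z* ≈ 29.5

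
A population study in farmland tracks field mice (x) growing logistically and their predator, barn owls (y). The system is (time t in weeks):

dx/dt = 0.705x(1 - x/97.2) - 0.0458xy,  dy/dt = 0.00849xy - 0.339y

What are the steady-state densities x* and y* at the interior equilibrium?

x* ≈ 39.9, y* ≈ 9.07

From dy/dt = 0 with y > 0: 0.00849x* = 0.339, so x* = 39.9.
Substitute into dx/dt = 0: 0.705(1 - 39.9/97.2) = 0.0458y*.
The bracket is 0.589, giving y* = 0.415/0.0458 = 9.07.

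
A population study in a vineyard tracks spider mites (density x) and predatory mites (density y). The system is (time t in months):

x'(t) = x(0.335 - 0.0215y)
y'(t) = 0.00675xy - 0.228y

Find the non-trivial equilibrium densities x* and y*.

x* ≈ 33.8, y* ≈ 15.6

Set dy/dt = 0 with y > 0: 0.00675x - 0.228 = 0, so x* = 0.228/0.00675 = 33.8.
Set dx/dt = 0 with x > 0: 0.335 - 0.0215y = 0, so y* = 0.335/0.0215 = 15.6.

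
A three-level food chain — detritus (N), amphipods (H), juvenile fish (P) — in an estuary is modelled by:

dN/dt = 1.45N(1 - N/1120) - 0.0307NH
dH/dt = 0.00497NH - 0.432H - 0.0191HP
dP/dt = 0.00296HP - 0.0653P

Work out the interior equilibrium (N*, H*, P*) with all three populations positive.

From dP/dt = 0: 0.00296H* = 0.0653, so H* = 22.1.
From dN/dt = 0: 1.45(1 - N*/1120) = 0.0307·22.1, giving N* = 1120·(1 - 0.467) = 597.
From dH/dt = 0: 0.00497·597 - 0.432 = 0.0191P*, so P* = 2.53/0.0191 = 133.

N* ≈ 597, H* ≈ 22.1, P* ≈ 133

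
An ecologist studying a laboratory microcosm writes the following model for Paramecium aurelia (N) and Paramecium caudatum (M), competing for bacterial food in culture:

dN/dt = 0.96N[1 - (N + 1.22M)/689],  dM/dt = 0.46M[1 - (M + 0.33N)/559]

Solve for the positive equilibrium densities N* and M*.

Setting both brackets to zero gives the nullclines N + 1.22M = 689 and 0.33N + M = 559.
Substituting M = 559 - 0.33N into the first: N(1 - 1.22·0.33) = 689 - 1.22·559.
So N* = 7.02/0.597 = 11.8, and then M* = 559 - 0.33·11.8 = 555.

N* ≈ 11.8, M* ≈ 555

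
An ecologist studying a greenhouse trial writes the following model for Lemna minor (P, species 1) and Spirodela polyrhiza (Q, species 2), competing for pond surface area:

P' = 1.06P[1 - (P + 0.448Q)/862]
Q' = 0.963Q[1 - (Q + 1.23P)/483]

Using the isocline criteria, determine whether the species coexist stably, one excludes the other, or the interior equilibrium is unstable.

Compare the nullcline intercepts: K1/α12 = 862/0.448 = 1920 > K2 = 483; K2/α21 = 483/1.23 = 393 < K1 = 862.
Since the inequalities point opposite ways, species 1 can invade but species 2 cannot.

species 1 excludes species 2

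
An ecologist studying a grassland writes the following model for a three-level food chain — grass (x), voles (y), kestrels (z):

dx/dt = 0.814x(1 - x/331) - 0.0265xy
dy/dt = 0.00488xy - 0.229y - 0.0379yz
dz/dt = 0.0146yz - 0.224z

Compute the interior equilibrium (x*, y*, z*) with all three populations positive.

From dz/dt = 0: 0.0146y* = 0.224, so y* = 15.3.
From dx/dt = 0: 0.814(1 - x*/331) = 0.0265·15.3, giving x* = 331·(1 - 0.499) = 166.
From dy/dt = 0: 0.00488·166 - 0.229 = 0.0379z*, so z* = 0.579/0.0379 = 15.3.

x* ≈ 166, y* ≈ 15.3, z* ≈ 15.3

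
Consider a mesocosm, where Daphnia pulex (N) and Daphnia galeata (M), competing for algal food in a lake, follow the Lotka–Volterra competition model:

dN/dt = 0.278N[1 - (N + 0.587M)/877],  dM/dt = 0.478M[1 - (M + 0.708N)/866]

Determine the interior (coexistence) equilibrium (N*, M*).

Setting both brackets to zero gives the nullclines N + 0.587M = 877 and 0.708N + M = 866.
Substituting M = 866 - 0.708N into the first: N(1 - 0.587·0.708) = 877 - 0.587·866.
So N* = 369/0.584 = 631, and then M* = 866 - 0.708·631 = 419.

N* ≈ 631, M* ≈ 419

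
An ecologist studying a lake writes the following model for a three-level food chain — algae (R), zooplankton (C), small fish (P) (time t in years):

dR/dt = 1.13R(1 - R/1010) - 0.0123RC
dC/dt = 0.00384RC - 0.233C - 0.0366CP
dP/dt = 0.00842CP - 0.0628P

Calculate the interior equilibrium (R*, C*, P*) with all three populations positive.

R* ≈ 928, C* ≈ 7.46, P* ≈ 91

From dP/dt = 0: 0.00842C* = 0.0628, so C* = 7.46.
From dR/dt = 0: 1.13(1 - R*/1010) = 0.0123·7.46, giving R* = 1010·(1 - 0.0812) = 928.
From dC/dt = 0: 0.00384·928 - 0.233 = 0.0366P*, so P* = 3.33/0.0366 = 91.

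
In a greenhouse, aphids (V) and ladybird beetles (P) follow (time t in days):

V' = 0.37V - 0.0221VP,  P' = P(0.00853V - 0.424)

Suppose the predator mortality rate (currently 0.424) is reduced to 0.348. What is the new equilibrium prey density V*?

At the interior fixed point, setting dP/dt = 0 with P > 0 fixes V* = (predator death rate)/(VP coefficient) — independent of the other coefficients.
With the change, V* = 0.348/0.00853 = 40.8; it falls from 49.7.

V* ≈ 40.8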